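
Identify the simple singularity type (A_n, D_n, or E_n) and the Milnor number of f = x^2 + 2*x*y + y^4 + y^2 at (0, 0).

Type A3, Milnor number mu = 3.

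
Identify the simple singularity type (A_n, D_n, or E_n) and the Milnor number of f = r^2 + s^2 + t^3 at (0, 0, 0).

Type A_{2}, Milnor number mu = 2.

The Hessian of f at 0 is [[2, 0, 0], [0, 0, 0], [0, 0, 2]] with rank 2, so corank 1. A Groebner basis of the Jacobian ideal J(f) in C{s,t,r} is {t^2, s, r}; counting standard monomials gives mu = 2. Corank 1: A-series; mu = 2 gives A_2.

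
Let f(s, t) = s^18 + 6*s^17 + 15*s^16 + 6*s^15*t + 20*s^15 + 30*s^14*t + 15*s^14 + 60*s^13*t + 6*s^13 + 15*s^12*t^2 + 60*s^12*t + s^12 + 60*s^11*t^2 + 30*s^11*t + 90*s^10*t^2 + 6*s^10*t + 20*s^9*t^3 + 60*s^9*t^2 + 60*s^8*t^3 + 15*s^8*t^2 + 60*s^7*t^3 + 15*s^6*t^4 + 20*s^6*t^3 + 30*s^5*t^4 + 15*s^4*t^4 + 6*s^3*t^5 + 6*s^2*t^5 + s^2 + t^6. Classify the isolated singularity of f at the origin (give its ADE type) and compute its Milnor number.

Type A_5, Milnor number mu = 5.

The Hessian of f at 0 has rank 1. Corank 1: A-series; mu = 5 gives A_5.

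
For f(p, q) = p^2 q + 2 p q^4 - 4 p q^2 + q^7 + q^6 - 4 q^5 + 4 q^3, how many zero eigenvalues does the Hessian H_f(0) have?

Hessian at 0 has rank 0.

2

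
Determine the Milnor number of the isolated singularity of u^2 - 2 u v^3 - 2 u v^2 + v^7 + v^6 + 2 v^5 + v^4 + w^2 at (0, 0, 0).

6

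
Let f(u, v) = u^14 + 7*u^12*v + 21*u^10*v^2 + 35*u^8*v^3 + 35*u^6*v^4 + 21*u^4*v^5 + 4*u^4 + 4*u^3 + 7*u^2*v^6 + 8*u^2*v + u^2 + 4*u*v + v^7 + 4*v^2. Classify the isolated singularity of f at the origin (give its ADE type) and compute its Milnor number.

The Hessian of f at 0 has rank 1. Corank 1: A-series; mu = 6 gives A_6.

Type A6, Milnor number mu = 6.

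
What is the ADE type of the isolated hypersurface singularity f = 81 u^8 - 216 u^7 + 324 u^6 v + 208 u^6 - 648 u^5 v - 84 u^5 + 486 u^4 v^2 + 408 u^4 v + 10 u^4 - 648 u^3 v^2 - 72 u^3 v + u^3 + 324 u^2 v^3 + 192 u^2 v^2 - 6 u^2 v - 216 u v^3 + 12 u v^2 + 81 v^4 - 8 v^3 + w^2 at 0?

The Hessian of f at 0 has rank 1. Corank 2; j^3 = (u - 2*v)^3 is a perfect cube, so E-series; the 4-jet and mu = 6 give E_6.

E_{6}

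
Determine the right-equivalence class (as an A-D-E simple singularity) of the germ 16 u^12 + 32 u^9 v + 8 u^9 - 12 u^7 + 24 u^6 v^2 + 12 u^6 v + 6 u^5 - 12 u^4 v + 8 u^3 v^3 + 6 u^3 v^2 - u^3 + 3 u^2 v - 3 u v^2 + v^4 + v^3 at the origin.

The Hessian of f at 0 has rank 0. Corank 2; j^3 = -(u - v)^3 is a perfect cube, so E-series; the 4-jet and mu = 6 give E_6.

E6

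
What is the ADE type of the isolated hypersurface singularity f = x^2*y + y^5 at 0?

The Hessian of f at 0 has rank 0. Corank 2; j^3 = x^2*y has shape L^2 M (L != M), so D-series; mu = 6 gives D_6.

D_{6}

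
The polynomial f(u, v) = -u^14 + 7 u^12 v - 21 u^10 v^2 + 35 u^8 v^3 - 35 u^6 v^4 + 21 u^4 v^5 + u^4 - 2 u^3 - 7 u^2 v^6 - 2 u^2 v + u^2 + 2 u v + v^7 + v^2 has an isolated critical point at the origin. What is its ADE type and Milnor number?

Type A_6, Milnor number mu = 6.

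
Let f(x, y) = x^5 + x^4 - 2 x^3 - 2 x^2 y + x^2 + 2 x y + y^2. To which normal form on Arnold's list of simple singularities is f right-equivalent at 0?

A_4

The Hessian of f at 0 has rank 1. Corank 1: A-series; mu = 4 gives A_4.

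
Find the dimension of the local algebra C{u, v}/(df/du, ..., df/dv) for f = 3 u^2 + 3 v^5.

4

The Hessian of f at 0 has rank 1. Corank 1: A-series; mu = 4 gives A_4.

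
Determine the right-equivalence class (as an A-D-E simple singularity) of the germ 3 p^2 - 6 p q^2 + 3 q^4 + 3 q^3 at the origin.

The Hessian of f at 0 is [[6, 0], [0, 0]] with rank 1, so corank 1. A Groebner basis of the Jacobian ideal J(f) in C{p,q} is {q^2, p}; counting standard monomials gives mu = 2. Corank 1: A-series; mu = 2 gives A_2.

A2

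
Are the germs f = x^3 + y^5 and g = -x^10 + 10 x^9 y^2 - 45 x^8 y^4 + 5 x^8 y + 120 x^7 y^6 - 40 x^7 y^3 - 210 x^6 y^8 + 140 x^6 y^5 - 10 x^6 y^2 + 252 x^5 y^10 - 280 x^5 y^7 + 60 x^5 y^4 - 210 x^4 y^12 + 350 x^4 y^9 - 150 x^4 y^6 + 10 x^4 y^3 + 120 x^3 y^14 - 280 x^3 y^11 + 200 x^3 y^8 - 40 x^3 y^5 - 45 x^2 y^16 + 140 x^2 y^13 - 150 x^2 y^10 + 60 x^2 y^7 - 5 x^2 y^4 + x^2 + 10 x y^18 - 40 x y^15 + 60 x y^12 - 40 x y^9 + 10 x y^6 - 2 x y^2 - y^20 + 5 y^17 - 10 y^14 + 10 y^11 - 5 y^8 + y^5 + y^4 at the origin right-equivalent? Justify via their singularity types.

The Hessian of f at 0 is [[0, 0], [0, 0]] with rank 0, so corank 2. A Groebner basis of the Jacobian ideal J(f) in C{x,y} is {y^4, x^2}; counting standard monomials gives mu = 8. Corank 2; j^3 = x^3 is a perfect cube, so E-series; the 5-jet and mu = 8 give E_8. The Hessian of g at 0 is [[2, 0], [0, 0]] with rank 1, so corank 1. A Groebner basis of the Jacobian ideal J(g) in C{x,y} is {x^2, -x + y^2}; counting standard monomials gives mu = 4. Corank 1: A-series; mu = 4 gives A_4. f is E_8 but g is A_4, hence not right-equivalent.

No.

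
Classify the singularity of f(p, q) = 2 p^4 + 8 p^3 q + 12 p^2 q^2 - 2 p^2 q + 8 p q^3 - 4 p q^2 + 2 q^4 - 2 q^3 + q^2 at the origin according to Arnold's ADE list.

A_{3}

The Hessian of f at 0 has rank 1. Corank 1: A-series; mu = 3 gives A_3.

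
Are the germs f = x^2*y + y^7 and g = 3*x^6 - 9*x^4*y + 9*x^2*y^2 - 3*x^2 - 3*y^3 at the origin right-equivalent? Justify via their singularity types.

The Hessian of f at 0 is [[0, 0], [0, 0]] with rank 0, so corank 2. A Groebner basis of the Jacobian ideal J(f) in C{x,y} is {x^2/7 + y^6, x^3, x*y}; counting standard monomials gives mu = 8. Corank 2; j^3 = x^2*y has shape L^2 M (L != M), so D-series; mu = 8 gives D_8. The Hessian of g at 0 is [[-6, 0], [0, 0]] with rank 1, so corank 1. A Groebner basis of the Jacobian ideal J(g) in C{x,y} is {y^2, x}; counting standard monomials gives mu = 2. Corank 1: A-series; mu = 2 gives A_2. f is D_8 but g is A_2, hence not right-equivalent.

No.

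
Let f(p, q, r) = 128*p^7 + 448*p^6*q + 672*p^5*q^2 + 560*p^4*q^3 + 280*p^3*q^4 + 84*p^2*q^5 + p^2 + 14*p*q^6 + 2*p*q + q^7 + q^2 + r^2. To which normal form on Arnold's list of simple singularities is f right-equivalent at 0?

A_6

The Hessian of f at 0 is [[2, 2, 0], [2, 2, 0], [0, 0, 2]] with rank 2, so corank 1. A Groebner basis of the Jacobian ideal J(f) in C{p,q,r} is {q^6, p + q, r}; counting standard monomials gives mu = 6. Corank 1: A-series; mu = 6 gives A_6.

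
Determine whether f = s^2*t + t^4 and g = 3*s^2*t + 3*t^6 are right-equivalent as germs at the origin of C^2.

No.

The Hessian of f at 0 has rank 0. Corank 2; j^3 = s^2*t has shape L^2 M (L != M), so D-series; mu = 5 gives D_5. The Hessian of g at 0 has rank 0. Corank 2; j^3 = 3*s^2*t has shape L^2 M (L != M), so D-series; mu = 7 gives D_7. f is D_5 but g is D_7, hence not right-equivalent.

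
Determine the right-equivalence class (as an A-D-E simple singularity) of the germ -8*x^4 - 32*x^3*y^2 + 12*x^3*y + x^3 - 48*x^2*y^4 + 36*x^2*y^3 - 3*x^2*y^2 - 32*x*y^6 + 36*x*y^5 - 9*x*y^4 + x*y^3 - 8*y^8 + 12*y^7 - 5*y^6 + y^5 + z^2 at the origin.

The Hessian of f at 0 has rank 1. Corank 2; j^3 = x^3 is a perfect cube, so E-series; the 4-jet and mu = 7 give E_7.

E_7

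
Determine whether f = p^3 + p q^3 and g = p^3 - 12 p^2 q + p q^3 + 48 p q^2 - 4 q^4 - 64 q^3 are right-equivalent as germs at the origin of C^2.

Yes.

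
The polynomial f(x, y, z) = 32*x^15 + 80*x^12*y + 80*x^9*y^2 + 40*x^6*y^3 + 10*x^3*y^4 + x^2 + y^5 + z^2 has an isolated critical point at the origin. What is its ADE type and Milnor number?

Type A_{4}, Milnor number mu = 4.

The Hessian of f at 0 has rank 2. Corank 1: A-series; mu = 4 gives A_4.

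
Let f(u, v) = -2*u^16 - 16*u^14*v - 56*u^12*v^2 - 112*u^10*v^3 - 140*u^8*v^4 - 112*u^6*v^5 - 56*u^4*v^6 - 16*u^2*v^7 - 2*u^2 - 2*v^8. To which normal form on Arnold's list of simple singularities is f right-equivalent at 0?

The Hessian of f at 0 is [[-4, 0], [0, 0]] with rank 1, so corank 1. A Groebner basis of the Jacobian ideal J(f) in C{u,v} is {v^7, u}; counting standard monomials gives mu = 7. Corank 1: A-series; mu = 7 gives A_7.

A_7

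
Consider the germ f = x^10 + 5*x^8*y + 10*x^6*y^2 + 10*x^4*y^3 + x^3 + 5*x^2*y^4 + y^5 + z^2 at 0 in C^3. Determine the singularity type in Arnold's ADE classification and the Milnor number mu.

The Hessian of f at 0 is [[0, 0, 0], [0, 0, 0], [0, 0, 2]] with rank 1, so corank 2. A Groebner basis of the Jacobian ideal J(f) in C{x,y,z} is {y^4, x^2, z}; counting standard monomials gives mu = 8. Corank 2; j^3 = x^3 is a perfect cube, so E-series; the 5-jet and mu = 8 give E_8.

Type E8, Milnor number mu = 8.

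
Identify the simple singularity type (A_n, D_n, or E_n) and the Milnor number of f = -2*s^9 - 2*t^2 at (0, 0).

Type A8, Milnor number mu = 8.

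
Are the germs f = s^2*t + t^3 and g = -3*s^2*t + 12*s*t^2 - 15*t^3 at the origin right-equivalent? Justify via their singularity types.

Yes.

The Hessian of f at 0 has rank 0. Corank 2; j^3 = t*(s^2 + t^2) splits into three distinct lines over C (the quadratic factor has nonzero discriminant), so D_4. The Hessian of g at 0 has rank 0. Corank 2; j^3 = -3*t*(s^2 - 4*s*t + 5*t^2) splits into three distinct lines over C (the quadratic factor has nonzero discriminant), so D_4. Both have type D_4, hence right-equivalent.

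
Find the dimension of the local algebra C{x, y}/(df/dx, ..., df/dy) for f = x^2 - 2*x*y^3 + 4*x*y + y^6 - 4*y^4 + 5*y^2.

1

The Hessian of f at 0 has rank 2. Corank 0: nondegenerate Morse point, so A_1.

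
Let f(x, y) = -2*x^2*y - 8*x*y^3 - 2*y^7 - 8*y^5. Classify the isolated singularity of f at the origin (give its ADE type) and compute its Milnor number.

Type D_{8}, Milnor number mu = 8.

The Hessian of f at 0 has rank 0. Corank 2; j^3 = -2*x^2*y has shape L^2 M (L != M), so D-series; mu = 8 gives D_8.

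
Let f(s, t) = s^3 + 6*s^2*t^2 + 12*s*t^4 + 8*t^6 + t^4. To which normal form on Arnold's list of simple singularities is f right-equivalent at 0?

E_6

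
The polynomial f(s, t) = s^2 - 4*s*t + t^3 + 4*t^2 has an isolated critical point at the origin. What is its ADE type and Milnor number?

Type A_2, Milnor number mu = 2.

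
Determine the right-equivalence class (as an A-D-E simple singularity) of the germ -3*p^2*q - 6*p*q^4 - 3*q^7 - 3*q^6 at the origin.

D_{7}

The Hessian of f at 0 has rank 0. Corank 2; j^3 = -3*p^2*q has shape L^2 M (L != M), so D-series; mu = 7 gives D_7.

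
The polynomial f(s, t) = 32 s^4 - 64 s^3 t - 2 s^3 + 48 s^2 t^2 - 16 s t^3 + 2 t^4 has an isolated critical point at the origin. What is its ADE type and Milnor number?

Type E6, Milnor number mu = 6.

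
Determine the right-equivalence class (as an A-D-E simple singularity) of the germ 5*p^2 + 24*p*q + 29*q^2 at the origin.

A_1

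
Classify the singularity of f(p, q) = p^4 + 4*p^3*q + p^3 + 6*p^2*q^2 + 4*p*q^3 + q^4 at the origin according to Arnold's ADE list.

The Hessian of f at 0 is [[0, 0], [0, 0]] with rank 0, so corank 2. A Groebner basis of the Jacobian ideal J(f) in C{p,q} is {q^4, p*q^2 + q^3/3, p^2}; counting standard monomials gives mu = 6. Corank 2; j^3 = p^3 is a perfect cube, so E-series; the 4-jet and mu = 6 give E_6.

E_6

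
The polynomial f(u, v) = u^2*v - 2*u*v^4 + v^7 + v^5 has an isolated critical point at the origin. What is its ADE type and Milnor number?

The Hessian of f at 0 is [[0, 0], [0, 0]] with rank 0, so corank 2. A Groebner basis of the Jacobian ideal J(f) in C{u,v} is {-u*v + v^4, u*v^2, u^2 + 5*u*v}; counting standard monomials gives mu = 6. Corank 2; j^3 = u^2*v has shape L^2 M (L != M), so D-series; mu = 6 gives D_6.

Type D6, Milnor number mu = 6.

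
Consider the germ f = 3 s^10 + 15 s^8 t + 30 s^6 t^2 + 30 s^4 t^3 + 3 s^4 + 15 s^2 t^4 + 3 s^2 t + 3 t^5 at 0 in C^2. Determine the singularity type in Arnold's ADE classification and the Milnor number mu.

Type D6, Milnor number mu = 6.

The Hessian of f at 0 is [[0, 0], [0, 0]] with rank 0, so corank 2. A Groebner basis of the Jacobian ideal J(f) in C{s,t} is {s^2/5 + t^4, s^3, s*t}; counting standard monomials gives mu = 6. Corank 2; j^3 = 3*s^2*t has shape L^2 M (L != M), so D-series; mu = 6 gives D_6.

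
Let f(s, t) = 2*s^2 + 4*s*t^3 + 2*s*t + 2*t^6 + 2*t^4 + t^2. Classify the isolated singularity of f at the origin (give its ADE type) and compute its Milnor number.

The Hessian of f at 0 is [[4, 2], [2, 2]] with rank 2, so corank 0. A Groebner basis of the Jacobian ideal J(f) in C{s,t} is {s, t}; counting standard monomials gives mu = 1. Corank 0: nondegenerate Morse point, so A_1.

Type A1, Milnor number mu = 1.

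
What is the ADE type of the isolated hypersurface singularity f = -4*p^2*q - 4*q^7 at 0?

D_{8}

The Hessian of f at 0 is [[0, 0], [0, 0]] with rank 0, so corank 2. A Groebner basis of the Jacobian ideal J(f) in C{p,q} is {p^2/7 + q^6, p^3, p*q}; counting standard monomials gives mu = 8. Corank 2; j^3 = -4*p^2*q has shape L^2 M (L != M), so D-series; mu = 8 gives D_8.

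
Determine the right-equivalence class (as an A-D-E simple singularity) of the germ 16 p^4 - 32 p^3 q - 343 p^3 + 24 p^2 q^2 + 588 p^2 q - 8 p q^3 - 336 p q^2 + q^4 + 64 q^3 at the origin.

E_{6}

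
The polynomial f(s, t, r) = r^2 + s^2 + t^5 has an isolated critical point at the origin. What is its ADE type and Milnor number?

Type A_4, Milnor number mu = 4.

The Hessian of f at 0 has rank 2. Corank 1: A-series; mu = 4 gives A_4.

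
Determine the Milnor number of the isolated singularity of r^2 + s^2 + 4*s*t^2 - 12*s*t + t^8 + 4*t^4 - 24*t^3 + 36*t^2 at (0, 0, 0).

7

The Hessian of f at 0 has rank 2. Corank 1: A-series; mu = 7 gives A_7.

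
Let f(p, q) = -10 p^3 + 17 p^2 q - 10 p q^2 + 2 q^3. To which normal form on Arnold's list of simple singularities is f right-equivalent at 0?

D4

The Hessian of f at 0 is [[0, 0], [0, 0]] with rank 0, so corank 2. A Groebner basis of the Jacobian ideal J(f) in C{p,q} is {q^3, p^2 - 2*q^2/11, p*q - 5*q^2/11}; counting standard monomials gives mu = 4. Corank 2; j^3 = -(2*p - q)*(5*p^2 - 6*p*q + 2*q^2) splits into three distinct lines over C (the quadratic factor has nonzero discriminant), so D_4.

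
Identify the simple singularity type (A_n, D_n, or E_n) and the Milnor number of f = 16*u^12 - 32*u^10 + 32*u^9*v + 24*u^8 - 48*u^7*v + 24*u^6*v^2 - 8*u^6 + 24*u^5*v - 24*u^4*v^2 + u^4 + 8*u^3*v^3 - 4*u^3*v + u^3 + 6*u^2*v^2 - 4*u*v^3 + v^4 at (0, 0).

The Hessian of f at 0 is [[0, 0], [0, 0]] with rank 0, so corank 2. A Groebner basis of the Jacobian ideal J(f) in C{u,v} is {v^4, u*v^2 - v^3/3, u^2}; counting standard monomials gives mu = 6. Corank 2; j^3 = u^3 is a perfect cube, so E-series; the 4-jet and mu = 6 give E_6.

Type E_6, Milnor number mu = 6.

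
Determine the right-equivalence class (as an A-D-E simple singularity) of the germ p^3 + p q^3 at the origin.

E_7

The Hessian of f at 0 has rank 0. Corank 2; j^3 = p^3 is a perfect cube, so E-series; the 4-jet and mu = 7 give E_7.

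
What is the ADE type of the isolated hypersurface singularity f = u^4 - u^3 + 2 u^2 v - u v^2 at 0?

D5

The Hessian of f at 0 is [[0, 0], [0, 0]] with rank 0, so corank 2. A Groebner basis of the Jacobian ideal J(f) in C{u,v} is {u*v^2 + u*v/4 - v^2/4, u*v/4 + v^3 - v^2/4, u^2 - u*v}; counting standard monomials gives mu = 5. Corank 2; j^3 = -u*(u - v)^2 has shape L^2 M (L != M), so D-series; mu = 5 gives D_5.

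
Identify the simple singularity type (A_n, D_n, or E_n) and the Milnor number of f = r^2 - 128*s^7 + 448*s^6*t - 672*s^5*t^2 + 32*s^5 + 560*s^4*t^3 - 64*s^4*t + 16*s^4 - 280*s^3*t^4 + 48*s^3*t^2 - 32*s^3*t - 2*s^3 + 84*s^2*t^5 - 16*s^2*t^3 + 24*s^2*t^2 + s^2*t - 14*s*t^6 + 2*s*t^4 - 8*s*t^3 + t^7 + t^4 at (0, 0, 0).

Type D_5, Milnor number mu = 5.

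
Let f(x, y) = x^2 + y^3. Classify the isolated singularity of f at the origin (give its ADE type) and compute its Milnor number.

The Hessian of f at 0 has rank 1. Corank 1: A-series; mu = 2 gives A_2.

Type A_{2}, Milnor number mu = 2.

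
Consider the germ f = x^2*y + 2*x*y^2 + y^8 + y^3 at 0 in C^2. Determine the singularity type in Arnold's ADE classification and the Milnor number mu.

Type D_9, Milnor number mu = 9.

The Hessian of f at 0 has rank 0. Corank 2; j^3 = y*(x + y)^2 has shape L^2 M (L != M), so D-series; mu = 9 gives D_9.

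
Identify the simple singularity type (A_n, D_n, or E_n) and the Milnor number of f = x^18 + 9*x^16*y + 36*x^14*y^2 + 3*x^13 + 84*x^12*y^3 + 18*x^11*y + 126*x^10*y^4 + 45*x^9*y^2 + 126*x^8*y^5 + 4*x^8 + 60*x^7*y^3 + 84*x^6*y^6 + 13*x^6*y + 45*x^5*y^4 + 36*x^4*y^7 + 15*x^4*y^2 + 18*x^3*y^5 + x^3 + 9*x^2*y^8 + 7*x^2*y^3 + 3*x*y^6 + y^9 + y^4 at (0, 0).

The Hessian of f at 0 has rank 0. Corank 2; j^3 = x^3 is a perfect cube, so E-series; the 4-jet and mu = 6 give E_6.

Type E6, Milnor number mu = 6.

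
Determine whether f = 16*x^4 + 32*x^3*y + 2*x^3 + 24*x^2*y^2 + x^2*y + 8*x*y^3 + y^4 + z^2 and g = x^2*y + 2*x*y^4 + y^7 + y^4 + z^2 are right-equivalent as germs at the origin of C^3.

The Hessian of f at 0 is [[0, 0, 0], [0, 0, 0], [0, 0, 2]] with rank 1, so corank 2. A Groebner basis of the Jacobian ideal J(f) in C{x,y,z} is {x*y^2, -x*y/8 + y^3, x^2 + x*y/2, z}; counting standard monomials gives mu = 5. Corank 2; j^3 = x^2*(2*x + y) has shape L^2 M (L != M), so D-series; mu = 5 gives D_5. The Hessian of g at 0 is [[0, 0, 0], [0, 0, 0], [0, 0, 2]] with rank 1, so corank 2. A Groebner basis of the Jacobian ideal J(g) in C{x,y,z} is {x^3, x^2/4 + y^3, x*y, z}; counting standard monomials gives mu = 5. Corank 2; j^3 = x^2*y has shape L^2 M (L != M), so D-series; mu = 5 gives D_5. Both have type D_5, hence right-equivalent.

Yes.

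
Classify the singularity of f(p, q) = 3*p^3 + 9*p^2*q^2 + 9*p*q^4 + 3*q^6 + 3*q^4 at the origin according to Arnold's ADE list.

E_6

The Hessian of f at 0 has rank 0. Corank 2; j^3 = 3*p^3 is a perfect cube, so E-series; the 4-jet and mu = 6 give E_6.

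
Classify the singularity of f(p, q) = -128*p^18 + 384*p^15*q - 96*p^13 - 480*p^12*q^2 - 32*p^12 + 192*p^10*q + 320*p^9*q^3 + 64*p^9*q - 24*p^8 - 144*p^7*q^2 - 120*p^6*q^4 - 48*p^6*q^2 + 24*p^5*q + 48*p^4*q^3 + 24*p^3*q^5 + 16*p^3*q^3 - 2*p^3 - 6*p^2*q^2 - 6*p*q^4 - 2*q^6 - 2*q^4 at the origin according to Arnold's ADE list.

E_6

The Hessian of f at 0 has rank 0. Corank 2; j^3 = -2*p^3 is a perfect cube, so E-series; the 4-jet and mu = 6 give E_6.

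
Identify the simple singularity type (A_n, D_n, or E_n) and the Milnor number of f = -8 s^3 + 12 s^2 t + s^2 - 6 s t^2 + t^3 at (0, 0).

The Hessian of f at 0 is [[2, 0], [0, 0]] with rank 1, so corank 1. A Groebner basis of the Jacobian ideal J(f) in C{s,t} is {t^2, s}; counting standard monomials gives mu = 2. Corank 1: A-series; mu = 2 gives A_2.

Type A_{2}, Milnor number mu = 2.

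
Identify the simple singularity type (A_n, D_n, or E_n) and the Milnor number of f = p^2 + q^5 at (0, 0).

Type A_{4}, Milnor number mu = 4.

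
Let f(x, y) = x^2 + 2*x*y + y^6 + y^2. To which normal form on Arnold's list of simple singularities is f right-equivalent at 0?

A_5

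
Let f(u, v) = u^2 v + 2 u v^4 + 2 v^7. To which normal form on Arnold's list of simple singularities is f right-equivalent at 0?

The Hessian of f at 0 has rank 0. Corank 2; j^3 = u^2*v has shape L^2 M (L != M), so D-series; mu = 8 gives D_8.

D_8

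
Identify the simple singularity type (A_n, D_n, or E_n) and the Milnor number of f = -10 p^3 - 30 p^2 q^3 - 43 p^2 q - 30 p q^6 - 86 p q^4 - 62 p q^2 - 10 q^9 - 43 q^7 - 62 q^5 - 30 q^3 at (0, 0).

Type D_{4}, Milnor number mu = 4.

The Hessian of f at 0 has rank 0. Corank 2; j^3 = -(2*p + 3*q)*(5*p^2 + 14*p*q + 10*q^2) splits into three distinct lines over C (the quadratic factor has nonzero discriminant), so D_4.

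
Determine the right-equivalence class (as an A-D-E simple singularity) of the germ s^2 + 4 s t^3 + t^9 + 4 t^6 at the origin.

A_8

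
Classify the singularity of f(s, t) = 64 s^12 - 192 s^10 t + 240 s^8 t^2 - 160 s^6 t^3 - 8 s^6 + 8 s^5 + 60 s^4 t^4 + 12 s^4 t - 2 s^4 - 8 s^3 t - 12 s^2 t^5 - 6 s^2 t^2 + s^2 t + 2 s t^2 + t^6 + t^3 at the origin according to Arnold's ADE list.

D_{7}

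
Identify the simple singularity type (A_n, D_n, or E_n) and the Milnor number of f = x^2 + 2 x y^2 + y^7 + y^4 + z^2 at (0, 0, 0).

The Hessian of f at 0 has rank 2. Corank 1: A-series; mu = 6 gives A_6.

Type A_6, Milnor number mu = 6.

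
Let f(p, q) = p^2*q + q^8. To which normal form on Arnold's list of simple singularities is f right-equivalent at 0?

D_9

The Hessian of f at 0 is [[0, 0], [0, 0]] with rank 0, so corank 2. A Groebner basis of the Jacobian ideal J(f) in C{p,q} is {p^2/8 + q^7, p^3, p*q}; counting standard monomials gives mu = 9. Corank 2; j^3 = p^2*q has shape L^2 M (L != M), so D-series; mu = 9 gives D_9.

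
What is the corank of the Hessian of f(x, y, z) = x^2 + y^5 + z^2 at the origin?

1

The Hessian at 0 is [[2, 0, 0], [0, 0, 0], [0, 0, 2]] of rank 2; hence corank 1.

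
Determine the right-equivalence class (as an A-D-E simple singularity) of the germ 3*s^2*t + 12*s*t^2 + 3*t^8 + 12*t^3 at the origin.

D9

The Hessian of f at 0 has rank 0. Corank 2; j^3 = 3*t*(s + 2*t)^2 has shape L^2 M (L != M), so D-series; mu = 9 gives D_9.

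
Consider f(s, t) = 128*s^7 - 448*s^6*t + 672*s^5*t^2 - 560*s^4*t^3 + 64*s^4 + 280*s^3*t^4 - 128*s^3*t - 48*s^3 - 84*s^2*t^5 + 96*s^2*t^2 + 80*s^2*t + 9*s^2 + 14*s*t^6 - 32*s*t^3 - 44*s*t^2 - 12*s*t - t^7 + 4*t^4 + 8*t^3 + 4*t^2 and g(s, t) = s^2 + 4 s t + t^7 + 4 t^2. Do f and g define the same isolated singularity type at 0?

The Hessian of f at 0 has rank 1. Corank 1: A-series; mu = 6 gives A_6. The Hessian of g at 0 has rank 1. Corank 1: A-series; mu = 6 gives A_6. Both have type A_6, hence right-equivalent.

Yes.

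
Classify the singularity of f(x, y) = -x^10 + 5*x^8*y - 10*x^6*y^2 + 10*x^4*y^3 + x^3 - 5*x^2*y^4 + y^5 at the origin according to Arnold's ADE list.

The Hessian of f at 0 has rank 0. Corank 2; j^3 = x^3 is a perfect cube, so E-series; the 5-jet and mu = 8 give E_8.

E_8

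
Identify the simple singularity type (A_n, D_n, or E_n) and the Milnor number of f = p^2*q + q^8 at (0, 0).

Type D9, Milnor number mu = 9.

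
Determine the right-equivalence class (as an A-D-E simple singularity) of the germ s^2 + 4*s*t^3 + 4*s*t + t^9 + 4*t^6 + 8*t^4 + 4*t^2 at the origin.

A_8

The Hessian of f at 0 has rank 1. Corank 1: A-series; mu = 8 gives A_8.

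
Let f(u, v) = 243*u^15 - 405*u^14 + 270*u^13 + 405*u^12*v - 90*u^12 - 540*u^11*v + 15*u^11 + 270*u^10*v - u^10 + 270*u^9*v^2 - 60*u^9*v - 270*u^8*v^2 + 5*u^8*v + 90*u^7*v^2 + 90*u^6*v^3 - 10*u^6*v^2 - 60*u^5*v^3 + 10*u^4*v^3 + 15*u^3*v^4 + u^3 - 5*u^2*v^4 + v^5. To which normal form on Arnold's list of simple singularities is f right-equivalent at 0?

The Hessian of f at 0 is [[0, 0], [0, 0]] with rank 0, so corank 2. A Groebner basis of the Jacobian ideal J(f) in C{u,v} is {v^4, u^2}; counting standard monomials gives mu = 8. Corank 2; j^3 = u^3 is a perfect cube, so E-series; the 5-jet and mu = 8 give E_8.

E_8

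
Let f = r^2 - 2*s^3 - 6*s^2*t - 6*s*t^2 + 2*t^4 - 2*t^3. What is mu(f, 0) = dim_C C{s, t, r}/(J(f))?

6

The Hessian of f at 0 is [[0, 0, 0], [0, 0, 0], [0, 0, 2]] with rank 1, so corank 2. A Groebner basis of the Jacobian ideal J(f) in C{s,t,r} is {t^3, s^2 + 2*s*t + t^2, r}; counting standard monomials gives mu = 6. Corank 2; j^3 = -2*(s + t)^3 is a perfect cube, so E-series; the 4-jet and mu = 6 give E_6.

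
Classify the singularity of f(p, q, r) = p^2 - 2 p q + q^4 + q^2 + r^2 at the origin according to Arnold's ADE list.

A3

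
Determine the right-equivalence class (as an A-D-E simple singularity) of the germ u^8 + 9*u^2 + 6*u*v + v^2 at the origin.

The Hessian of f at 0 has rank 1. Corank 1: A-series; mu = 7 gives A_7.

A_7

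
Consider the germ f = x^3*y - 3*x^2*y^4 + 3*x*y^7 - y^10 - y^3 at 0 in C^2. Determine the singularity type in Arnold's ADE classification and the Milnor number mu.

Type E7, Milnor number mu = 7.

The Hessian of f at 0 has rank 0. Corank 2; j^3 = -y^3 is a perfect cube, so E-series; the 4-jet and mu = 7 give E_7.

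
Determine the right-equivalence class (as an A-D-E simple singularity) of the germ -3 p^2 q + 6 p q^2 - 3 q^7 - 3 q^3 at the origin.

The Hessian of f at 0 has rank 0. Corank 2; j^3 = -3*q*(p - q)^2 has shape L^2 M (L != M), so D-series; mu = 8 gives D_8.

D_{8}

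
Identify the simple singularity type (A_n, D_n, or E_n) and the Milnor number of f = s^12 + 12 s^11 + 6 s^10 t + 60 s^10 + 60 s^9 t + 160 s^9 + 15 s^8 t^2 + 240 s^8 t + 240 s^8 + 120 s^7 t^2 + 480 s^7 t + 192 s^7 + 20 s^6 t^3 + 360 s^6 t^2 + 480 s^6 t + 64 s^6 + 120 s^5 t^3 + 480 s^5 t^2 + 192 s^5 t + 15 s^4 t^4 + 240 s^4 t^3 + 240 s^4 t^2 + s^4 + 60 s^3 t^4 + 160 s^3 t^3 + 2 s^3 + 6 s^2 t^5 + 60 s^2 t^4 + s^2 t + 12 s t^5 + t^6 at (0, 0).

Type D_7, Milnor number mu = 7.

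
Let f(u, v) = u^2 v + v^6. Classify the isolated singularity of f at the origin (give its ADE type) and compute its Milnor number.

The Hessian of f at 0 has rank 0. Corank 2; j^3 = u^2*v has shape L^2 M (L != M), so D-series; mu = 7 gives D_7.

Type D_{7}, Milnor number mu = 7.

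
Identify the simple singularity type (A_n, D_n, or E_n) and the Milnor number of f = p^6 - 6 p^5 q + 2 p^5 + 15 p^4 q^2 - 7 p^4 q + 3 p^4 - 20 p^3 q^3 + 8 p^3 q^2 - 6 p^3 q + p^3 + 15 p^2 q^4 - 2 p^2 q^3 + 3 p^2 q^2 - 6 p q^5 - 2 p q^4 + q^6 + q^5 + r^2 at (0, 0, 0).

Type E_{8}, Milnor number mu = 8.

The Hessian of f at 0 has rank 1. Corank 2; j^3 = p^3 is a perfect cube, so E-series; the 5-jet and mu = 8 give E_8.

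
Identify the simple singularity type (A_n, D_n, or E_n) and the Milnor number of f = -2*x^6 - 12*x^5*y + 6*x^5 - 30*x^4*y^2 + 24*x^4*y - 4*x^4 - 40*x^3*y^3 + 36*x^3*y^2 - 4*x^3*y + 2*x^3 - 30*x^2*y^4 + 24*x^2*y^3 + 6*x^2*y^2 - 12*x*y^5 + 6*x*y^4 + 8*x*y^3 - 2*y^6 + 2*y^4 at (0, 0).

The Hessian of f at 0 is [[0, 0], [0, 0]] with rank 0, so corank 2. A Groebner basis of the Jacobian ideal J(f) in C{x,y} is {x^3, x^2*y, -x^2/2 + x*y^2, 3*x^2/2 + y^3}; counting standard monomials gives mu = 6. Corank 2; j^3 = 2*x^3 is a perfect cube, so E-series; the 4-jet and mu = 6 give E_6.

Type E_{6}, Milnor number mu = 6.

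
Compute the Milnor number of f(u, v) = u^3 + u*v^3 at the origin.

7

The Hessian of f at 0 has rank 0. Corank 2; j^3 = u^3 is a perfect cube, so E-series; the 4-jet and mu = 7 give E_7.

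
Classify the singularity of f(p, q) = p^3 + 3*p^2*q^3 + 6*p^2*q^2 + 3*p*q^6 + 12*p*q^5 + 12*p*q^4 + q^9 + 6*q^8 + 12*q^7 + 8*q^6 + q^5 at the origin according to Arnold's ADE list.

The Hessian of f at 0 is [[0, 0], [0, 0]] with rank 0, so corank 2. A Groebner basis of the Jacobian ideal J(f) in C{p,q} is {p^2/2 + p*q^3 + 2*p*q^2, q^4, p^3, p^2*q - 2*p^2 - 8*p*q^2}; counting standard monomials gives mu = 8. Corank 2; j^3 = p^3 is a perfect cube, so E-series; the 5-jet and mu = 8 give E_8.

E8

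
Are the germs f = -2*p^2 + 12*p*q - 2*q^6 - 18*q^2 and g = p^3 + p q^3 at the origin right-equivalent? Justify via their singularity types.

No.

The Hessian of f at 0 has rank 1. Corank 1: A-series; mu = 5 gives A_5. The Hessian of g at 0 has rank 0. Corank 2; j^3 = p^3 is a perfect cube, so E-series; the 4-jet and mu = 7 give E_7. f is A_5 but g is E_7, hence not right-equivalent.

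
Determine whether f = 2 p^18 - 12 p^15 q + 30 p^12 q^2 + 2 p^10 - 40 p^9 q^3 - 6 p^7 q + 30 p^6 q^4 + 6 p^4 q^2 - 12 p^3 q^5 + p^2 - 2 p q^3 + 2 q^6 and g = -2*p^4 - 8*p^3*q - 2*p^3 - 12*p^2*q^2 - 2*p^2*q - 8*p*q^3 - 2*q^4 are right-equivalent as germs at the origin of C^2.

No.

The Hessian of f at 0 has rank 1. Corank 1: A-series; mu = 5 gives A_5. The Hessian of g at 0 has rank 0. Corank 2; j^3 = -2*p^2*(p + q) has shape L^2 M (L != M), so D-series; mu = 5 gives D_5. f is A_5 but g is D_5, hence not right-equivalent.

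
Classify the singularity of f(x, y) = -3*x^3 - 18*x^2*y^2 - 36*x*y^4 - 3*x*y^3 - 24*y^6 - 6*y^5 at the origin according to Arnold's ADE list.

E7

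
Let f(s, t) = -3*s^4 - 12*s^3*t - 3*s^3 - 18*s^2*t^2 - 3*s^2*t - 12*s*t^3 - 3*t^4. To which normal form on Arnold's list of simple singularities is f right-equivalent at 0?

D5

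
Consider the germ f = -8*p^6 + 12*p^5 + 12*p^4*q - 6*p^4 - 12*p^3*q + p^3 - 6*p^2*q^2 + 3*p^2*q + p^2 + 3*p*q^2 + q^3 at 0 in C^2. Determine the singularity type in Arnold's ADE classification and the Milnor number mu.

Type A_{2}, Milnor number mu = 2.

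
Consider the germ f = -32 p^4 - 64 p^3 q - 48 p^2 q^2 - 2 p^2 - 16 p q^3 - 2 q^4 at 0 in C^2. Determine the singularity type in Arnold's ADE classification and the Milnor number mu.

The Hessian of f at 0 is [[-4, 0], [0, 0]] with rank 1, so corank 1. A Groebner basis of the Jacobian ideal J(f) in C{p,q} is {q^3, p}; counting standard monomials gives mu = 3. Corank 1: A-series; mu = 3 gives A_3.

Type A_3, Milnor number mu = 3.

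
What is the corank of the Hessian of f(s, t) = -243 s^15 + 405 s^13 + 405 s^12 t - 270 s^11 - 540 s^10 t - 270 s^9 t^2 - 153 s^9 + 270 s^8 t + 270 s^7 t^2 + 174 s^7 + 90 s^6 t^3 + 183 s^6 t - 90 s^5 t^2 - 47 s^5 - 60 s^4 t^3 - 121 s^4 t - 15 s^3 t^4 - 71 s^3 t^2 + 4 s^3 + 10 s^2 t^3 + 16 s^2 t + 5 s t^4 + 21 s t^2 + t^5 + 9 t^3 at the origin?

2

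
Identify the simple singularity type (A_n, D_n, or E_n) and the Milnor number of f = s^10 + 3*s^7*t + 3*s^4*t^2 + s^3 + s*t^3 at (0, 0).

The Hessian of f at 0 has rank 0. Corank 2; j^3 = s^3 is a perfect cube, so E-series; the 4-jet and mu = 7 give E_7.

Type E_7, Milnor number mu = 7.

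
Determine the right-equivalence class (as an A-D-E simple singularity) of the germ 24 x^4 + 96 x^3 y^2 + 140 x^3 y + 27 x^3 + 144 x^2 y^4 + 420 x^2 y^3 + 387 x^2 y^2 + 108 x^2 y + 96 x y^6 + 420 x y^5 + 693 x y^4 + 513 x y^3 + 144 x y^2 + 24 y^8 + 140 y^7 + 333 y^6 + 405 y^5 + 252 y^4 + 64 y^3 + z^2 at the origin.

The Hessian of f at 0 has rank 1. Corank 2; j^3 = (3*x + 4*y)^3 is a perfect cube, so E-series; the 4-jet and mu = 7 give E_7.

E7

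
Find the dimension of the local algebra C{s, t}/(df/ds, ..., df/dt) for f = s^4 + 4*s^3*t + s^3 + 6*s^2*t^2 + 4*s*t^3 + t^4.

The Hessian of f at 0 is [[0, 0], [0, 0]] with rank 0, so corank 2. A Groebner basis of the Jacobian ideal J(f) in C{s,t} is {t^4, s*t^2 + t^3/3, s^2}; counting standard monomials gives mu = 6. Corank 2; j^3 = s^3 is a perfect cube, so E-series; the 4-jet and mu = 6 give E_6.

6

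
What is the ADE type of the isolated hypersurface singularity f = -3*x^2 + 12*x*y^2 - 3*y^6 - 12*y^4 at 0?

A_5

The Hessian of f at 0 has rank 1. Corank 1: A-series; mu = 5 gives A_5.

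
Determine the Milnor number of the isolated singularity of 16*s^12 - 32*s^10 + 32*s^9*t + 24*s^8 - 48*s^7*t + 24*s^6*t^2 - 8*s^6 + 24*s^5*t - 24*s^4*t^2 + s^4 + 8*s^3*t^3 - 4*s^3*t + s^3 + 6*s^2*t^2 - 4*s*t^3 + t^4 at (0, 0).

6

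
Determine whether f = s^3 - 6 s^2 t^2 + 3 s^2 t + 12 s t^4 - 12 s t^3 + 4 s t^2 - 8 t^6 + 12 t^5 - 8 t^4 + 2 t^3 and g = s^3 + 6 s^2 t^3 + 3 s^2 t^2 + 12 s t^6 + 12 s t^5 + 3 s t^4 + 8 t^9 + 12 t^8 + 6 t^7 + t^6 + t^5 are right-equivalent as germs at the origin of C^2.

No.

The Hessian of f at 0 is [[0, 0], [0, 0]] with rank 0, so corank 2. A Groebner basis of the Jacobian ideal J(f) in C{s,t} is {t^3, s^2 - 2*t^2/3, s*t + t^2}; counting standard monomials gives mu = 4. Corank 2; j^3 = (s + t)*(s^2 + 2*s*t + 2*t^2) splits into three distinct lines over C (the quadratic factor has nonzero discriminant), so D_4. The Hessian of g at 0 is [[0, 0], [0, 0]] with rank 0, so corank 2. A Groebner basis of the Jacobian ideal J(g) in C{s,t} is {s^2/4 + s*t^3 + s*t^2/2, t^4, s^3, s^2*t - s^2/2 - s*t^2}; counting standard monomials gives mu = 8. Corank 2; j^3 = s^3 is a perfect cube, so E-series; the 5-jet and mu = 8 give E_8. f is D_4 but g is E_8, hence not right-equivalent.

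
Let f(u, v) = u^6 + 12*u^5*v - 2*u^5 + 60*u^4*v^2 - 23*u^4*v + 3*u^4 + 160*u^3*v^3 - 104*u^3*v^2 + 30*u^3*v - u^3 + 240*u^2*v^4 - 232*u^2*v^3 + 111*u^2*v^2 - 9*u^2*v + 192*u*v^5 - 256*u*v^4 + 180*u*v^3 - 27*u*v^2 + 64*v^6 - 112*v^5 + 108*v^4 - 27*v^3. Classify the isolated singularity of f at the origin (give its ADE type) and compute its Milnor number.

The Hessian of f at 0 is [[0, 0], [0, 0]] with rank 0, so corank 2. A Groebner basis of the Jacobian ideal J(f) in C{u,v} is {-11*u^2/8 + u*v^3 + 11*u*v^2/4 - 33*u*v/4 + 33*v^3/4 - 99*v^2/8, u^2/2 - u*v^2 + 3*u*v + v^4 - 3*v^3 + 9*v^2/2, u^3 - 9*u^2/4 - 45*u*v^2/2 - 27*u*v/2 - 81*v^3/2 - 81*v^2/4, u^2*v + u^2/4 + 11*u*v^2/2 + 3*u*v/2 + 15*v^3/2 + 9*v^2/4}; counting standard monomials gives mu = 8. Corank 2; j^3 = -(u + 3*v)^3 is a perfect cube, so E-series; the 5-jet and mu = 8 give E_8.

Type E_8, Milnor number mu = 8.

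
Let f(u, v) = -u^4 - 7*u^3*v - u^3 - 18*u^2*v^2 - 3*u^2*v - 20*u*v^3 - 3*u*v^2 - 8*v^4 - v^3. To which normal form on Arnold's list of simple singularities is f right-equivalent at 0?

E_7

The Hessian of f at 0 is [[0, 0], [0, 0]] with rank 0, so corank 2. A Groebner basis of the Jacobian ideal J(f) in C{u,v} is {3*u^2 + 6*u*v + v^4 + v^3 + 3*v^2, u^3 + 9*u^2 + 18*u*v + 4*v^3 + 9*v^2, u^2*v - 5*u^2 - 10*u*v - 8*v^3/3 - 5*v^2, 2*u^2 + u*v^2 + 4*u*v + 5*v^3/3 + 2*v^2}; counting standard monomials gives mu = 7. Corank 2; j^3 = -(u + v)^3 is a perfect cube, so E-series; the 4-jet and mu = 7 give E_7.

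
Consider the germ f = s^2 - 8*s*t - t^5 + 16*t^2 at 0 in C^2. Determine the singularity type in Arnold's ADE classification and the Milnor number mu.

The Hessian of f at 0 has rank 1. Corank 1: A-series; mu = 4 gives A_4.

Type A4, Milnor number mu = 4.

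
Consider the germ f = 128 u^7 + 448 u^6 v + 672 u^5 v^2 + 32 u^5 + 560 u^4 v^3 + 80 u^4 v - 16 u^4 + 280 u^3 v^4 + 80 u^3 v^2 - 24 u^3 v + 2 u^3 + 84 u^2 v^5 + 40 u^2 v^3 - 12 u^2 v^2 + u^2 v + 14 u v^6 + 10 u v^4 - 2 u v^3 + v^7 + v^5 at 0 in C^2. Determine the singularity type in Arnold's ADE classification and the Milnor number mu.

Type D8, Milnor number mu = 8.

The Hessian of f at 0 is [[0, 0], [0, 0]] with rank 0, so corank 2. A Groebner basis of the Jacobian ideal J(f) in C{u,v} is {-15*u^2/34 + u*v^3 - 11*u*v^2/34 + 13*u*v/68 - 13*v^3/68, 26*u^2/17 - 7*u*v^2/17 - 9*u*v/17 + v^4 + 9*v^3/17, u^3 + u^2/17 + 3*u*v^2/17 - u*v/17 + v^3/17, u^2*v - 7*u^2/34 + 13*u*v^2/34 - 3*u*v/68 + 3*v^3/68}; counting standard monomials gives mu = 8. Corank 2; j^3 = u^2*(2*u + v) has shape L^2 M (L != M), so D-series; mu = 8 gives D_8.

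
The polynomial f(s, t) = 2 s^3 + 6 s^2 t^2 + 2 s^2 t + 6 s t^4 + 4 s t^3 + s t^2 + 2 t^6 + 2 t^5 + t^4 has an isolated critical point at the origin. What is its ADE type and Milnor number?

The Hessian of f at 0 has rank 0. Corank 2; j^3 = s*(2*s^2 + 2*s*t + t^2) splits into three distinct lines over C (the quadratic factor has nonzero discriminant), so D_4.

Type D_4, Milnor number mu = 4.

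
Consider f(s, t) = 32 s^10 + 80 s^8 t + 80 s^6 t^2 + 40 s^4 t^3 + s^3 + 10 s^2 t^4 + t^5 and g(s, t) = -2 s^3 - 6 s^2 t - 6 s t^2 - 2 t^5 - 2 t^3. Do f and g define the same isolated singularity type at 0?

The Hessian of f at 0 has rank 0. Corank 2; j^3 = s^3 is a perfect cube, so E-series; the 5-jet and mu = 8 give E_8. The Hessian of g at 0 has rank 0. Corank 2; j^3 = -2*(s + t)^3 is a perfect cube, so E-series; the 5-jet and mu = 8 give E_8. Both have type E_8, hence right-equivalent.

Yes.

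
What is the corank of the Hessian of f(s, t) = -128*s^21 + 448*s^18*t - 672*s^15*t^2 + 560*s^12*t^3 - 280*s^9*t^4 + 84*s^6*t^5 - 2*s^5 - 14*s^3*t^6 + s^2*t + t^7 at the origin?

2

The Hessian at 0 is [[0, 0], [0, 0]] of rank 0; hence corank 2.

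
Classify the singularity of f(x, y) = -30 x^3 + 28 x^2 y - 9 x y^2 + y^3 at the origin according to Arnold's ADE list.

D4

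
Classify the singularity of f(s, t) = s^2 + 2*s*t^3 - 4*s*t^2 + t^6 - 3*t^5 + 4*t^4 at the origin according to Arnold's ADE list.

The Hessian of f at 0 has rank 1. Corank 1: A-series; mu = 4 gives A_4.

A4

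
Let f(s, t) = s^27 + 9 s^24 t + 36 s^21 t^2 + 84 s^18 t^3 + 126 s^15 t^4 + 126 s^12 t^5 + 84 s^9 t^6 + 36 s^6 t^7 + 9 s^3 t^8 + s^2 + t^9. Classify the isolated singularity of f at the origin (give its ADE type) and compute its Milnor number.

The Hessian of f at 0 is [[2, 0], [0, 0]] with rank 1, so corank 1. A Groebner basis of the Jacobian ideal J(f) in C{s,t} is {t^8, s}; counting standard monomials gives mu = 8. Corank 1: A-series; mu = 8 gives A_8.

Type A_8, Milnor number mu = 8.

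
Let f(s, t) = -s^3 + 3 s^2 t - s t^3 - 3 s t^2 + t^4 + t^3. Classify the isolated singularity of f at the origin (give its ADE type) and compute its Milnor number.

The Hessian of f at 0 has rank 0. Corank 2; j^3 = -(s - t)^3 is a perfect cube, so E-series; the 4-jet and mu = 7 give E_7.

Type E7, Milnor number mu = 7.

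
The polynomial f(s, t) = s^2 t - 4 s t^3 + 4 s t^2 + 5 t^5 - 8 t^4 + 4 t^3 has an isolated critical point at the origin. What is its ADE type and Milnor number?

The Hessian of f at 0 has rank 0. Corank 2; j^3 = t*(s + 2*t)^2 has shape L^2 M (L != M), so D-series; mu = 6 gives D_6.

Type D6, Milnor number mu = 6.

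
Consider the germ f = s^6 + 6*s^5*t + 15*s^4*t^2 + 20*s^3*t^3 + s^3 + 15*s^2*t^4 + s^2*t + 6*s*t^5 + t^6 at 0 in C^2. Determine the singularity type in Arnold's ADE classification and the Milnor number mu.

Type D_7, Milnor number mu = 7.

The Hessian of f at 0 has rank 0. Corank 2; j^3 = s^2*(s + t) has shape L^2 M (L != M), so D-series; mu = 7 gives D_7.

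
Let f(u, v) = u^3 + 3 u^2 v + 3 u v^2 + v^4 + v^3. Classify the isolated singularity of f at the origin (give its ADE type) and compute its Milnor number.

Type E_6, Milnor number mu = 6.

The Hessian of f at 0 has rank 0. Corank 2; j^3 = (u + v)^3 is a perfect cube, so E-series; the 4-jet and mu = 6 give E_6.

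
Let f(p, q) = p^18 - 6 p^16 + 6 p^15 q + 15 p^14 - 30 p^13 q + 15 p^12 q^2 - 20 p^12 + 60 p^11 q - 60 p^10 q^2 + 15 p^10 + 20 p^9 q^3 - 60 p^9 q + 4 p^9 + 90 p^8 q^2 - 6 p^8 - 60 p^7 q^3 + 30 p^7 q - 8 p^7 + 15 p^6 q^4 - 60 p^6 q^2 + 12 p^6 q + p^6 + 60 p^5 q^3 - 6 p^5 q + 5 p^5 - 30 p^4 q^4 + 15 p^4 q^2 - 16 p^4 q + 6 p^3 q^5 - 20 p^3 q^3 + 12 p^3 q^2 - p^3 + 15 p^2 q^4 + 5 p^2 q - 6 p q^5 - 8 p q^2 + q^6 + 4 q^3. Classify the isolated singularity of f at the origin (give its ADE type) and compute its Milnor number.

The Hessian of f at 0 is [[0, 0], [0, 0]] with rank 0, so corank 2. A Groebner basis of the Jacobian ideal J(f) in C{p,q} is {-p^2/16 + 3*p*q/16 + q^4 - q^2/8, p^3 - 32*p^2 + 128*p*q - 8*q^3 - 128*q^2, p^2*q - 32*p^2/3 + 128*p*q/3 - 4*q^3 - 128*q^2/3, -8*p^2/3 + p*q^2 + 32*p*q/3 - 2*q^3 - 32*q^2/3}; counting standard monomials gives mu = 7. Corank 2; j^3 = -(p - 2*q)^2*(p - q) has shape L^2 M (L != M), so D-series; mu = 7 gives D_7.

Type D_{7}, Milnor number mu = 7.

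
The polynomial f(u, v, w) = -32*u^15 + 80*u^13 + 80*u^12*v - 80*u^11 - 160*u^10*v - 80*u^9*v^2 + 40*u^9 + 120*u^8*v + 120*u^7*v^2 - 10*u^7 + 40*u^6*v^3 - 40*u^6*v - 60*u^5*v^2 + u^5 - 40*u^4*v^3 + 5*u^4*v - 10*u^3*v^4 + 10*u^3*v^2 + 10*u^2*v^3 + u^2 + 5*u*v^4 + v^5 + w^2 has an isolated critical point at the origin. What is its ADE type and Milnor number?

Type A_{4}, Milnor number mu = 4.

The Hessian of f at 0 has rank 2. Corank 1: A-series; mu = 4 gives A_4.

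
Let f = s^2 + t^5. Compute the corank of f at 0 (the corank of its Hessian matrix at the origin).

The Hessian at 0 is [[2, 0], [0, 0]] of rank 1; hence corank 1.

1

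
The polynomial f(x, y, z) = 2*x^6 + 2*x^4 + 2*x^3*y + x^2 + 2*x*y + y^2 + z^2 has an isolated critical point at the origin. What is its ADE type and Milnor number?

The Hessian of f at 0 has rank 2. Corank 1: A-series; mu = 5 gives A_5.

Type A_5, Milnor number mu = 5.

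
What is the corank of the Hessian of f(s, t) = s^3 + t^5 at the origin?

Hessian at 0 has rank 0.

2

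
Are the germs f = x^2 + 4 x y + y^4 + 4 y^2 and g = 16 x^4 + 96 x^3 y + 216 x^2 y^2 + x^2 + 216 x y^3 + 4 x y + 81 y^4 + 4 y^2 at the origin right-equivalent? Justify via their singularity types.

Yes.

The Hessian of f at 0 has rank 1. Corank 1: A-series; mu = 3 gives A_3. The Hessian of g at 0 has rank 1. Corank 1: A-series; mu = 3 gives A_3. Both have type A_3, hence right-equivalent.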